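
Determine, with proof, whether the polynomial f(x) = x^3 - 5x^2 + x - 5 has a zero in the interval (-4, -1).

No.

The endpoint values f(-4) = -153 and f(-1) = -12 are both negative. Claim: f(x) < 0 for every x in (-4, -1).
Substitute x = -1 − u, where 0 < u < 3 on the interval. Expanding, f(-1 − u) = -u^3 - 8u^2 - 14u - 12.
All 4 nonzero coefficients of this polynomial in u are negative; hence for u > 0 the value is a sum of negative terms (the constant -12 among them).
Therefore f(x) < 0 throughout (-4, -1), and f has no zero there.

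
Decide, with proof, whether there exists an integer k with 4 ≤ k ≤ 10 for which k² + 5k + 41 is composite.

k = 4

At k = 4: 4² + 5·4 + 41 = 77 = 7·11, which is composite.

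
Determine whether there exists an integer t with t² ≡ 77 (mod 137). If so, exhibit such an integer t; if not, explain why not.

t = 25 works: 25² = 625, and 625 − 77 = 548 = 4·137.

t = 25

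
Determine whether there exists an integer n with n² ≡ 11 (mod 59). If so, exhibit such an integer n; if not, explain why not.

No such integer exists.

Apply Euler's criterion with the prime 59: 11 is a quadratic residue iff 11^29 ≡ 1 (mod 59), and a non-residue iff it is ≡ −1.
Repeated squaring mod 59: 11^2 = 121 ≡ 3; 11^4 ≡ 3² = 9 ≡ 9; 11^8 ≡ 9² = 81 ≡ 22; 11^16 ≡ 22² = 484 ≡ 12.
Since 29 = 16 + 8 + 4 + 1, 11^29 ≡ 12 · 22 · 9 · 11; multiplying out mod 59: 12·22 = 264 ≡ 28, then 28·9 = 252 ≡ 16, then 16·11 = 176 ≡ 58. Thus 11^29 ≡ 58 ≡ −1 (mod 59).
The value −1 means 11 is a non-residue modulo 59, so n² ≡ 11 (mod 59) is impossible.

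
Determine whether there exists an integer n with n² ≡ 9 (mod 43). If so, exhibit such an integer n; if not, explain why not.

Take n = 3. Then 3² = 9, and since 0 ≤ 9 < 43 this is already reduced: 3² ≡ 9 (mod 43).

n = 3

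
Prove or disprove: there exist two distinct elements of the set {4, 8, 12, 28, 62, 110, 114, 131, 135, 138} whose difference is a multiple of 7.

Both 12 and 110 leave remainder 5 on division by 7; their difference 98 = 14·7 is a multiple of 7.

The pair (12, 110) works.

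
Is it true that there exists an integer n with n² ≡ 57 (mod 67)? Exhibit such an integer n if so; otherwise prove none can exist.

67 is prime, so by Euler's criterion 57 is a square mod 67 iff 57^((67−1)/2) = 57^33 ≡ 1 (mod 67).
Squaring successively (mod 67): 57^2 = 3249 ≡ 33; 57^4 ≡ 33² = 1089 ≡ 17; 57^8 ≡ 17² = 289 ≡ 21; 57^16 ≡ 21² = 441 ≡ 39; 57^32 ≡ 39² = 1521 ≡ 47.
Since 33 = 32 + 1, 57^33 ≡ 47 · 57; multiplying out mod 67: 47·57 = 2679 ≡ 66. Thus 57^33 ≡ 66 ≡ −1 (mod 67).
The value −1 means 57 is a non-residue modulo 67, so n² ≡ 57 (mod 67) is impossible.

There is no such integer.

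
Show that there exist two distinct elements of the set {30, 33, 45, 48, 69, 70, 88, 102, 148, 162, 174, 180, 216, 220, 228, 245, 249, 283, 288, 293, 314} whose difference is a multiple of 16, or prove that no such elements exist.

30 mod 16 = 14 and 174 mod 16 = 14, so 174 − 30 = 144 = 9·16.

Yes: 30 and 174.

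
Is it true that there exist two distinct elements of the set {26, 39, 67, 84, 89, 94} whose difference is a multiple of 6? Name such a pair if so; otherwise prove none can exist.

Residues mod 6: 26↦2, 39↦3, 67↦1, 84↦0, 89↦5, 94↦4.
All 6 residues are distinct, so no two elements differ by a multiple of 6.

There is no such pair.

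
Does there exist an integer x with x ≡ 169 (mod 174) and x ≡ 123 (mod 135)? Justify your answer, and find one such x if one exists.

Both moduli are multiples of 3 = gcd(174, 135), so any solution would satisfy x ≡ 169 and x ≡ 123 modulo 3 simultaneously.
These are incompatible: 169 − 123 = 46 is not divisible by 3.
So no integer satisfies both congruences.

No, no such integer exists.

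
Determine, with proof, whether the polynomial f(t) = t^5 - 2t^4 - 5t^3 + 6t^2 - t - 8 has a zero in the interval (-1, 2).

Yes, f has a root in the interval.

f(-1) = 1 and f(2) = -26, which have opposite signs.
f is continuous everywhere (it is a polynomial), in particular on [-1, 2].
By the Intermediate Value Theorem f must vanish at some point of (-1, 2).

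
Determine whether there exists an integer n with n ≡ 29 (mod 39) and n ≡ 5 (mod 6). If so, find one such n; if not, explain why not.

Here gcd(39, 6) = 3, and both 29 and 5 leave remainder 2 mod 3, so the system is consistent.
The smallest candidate n = 29 works directly: 29 ≡ 5 (mod 6).
Check: 29 mod 39 = 29, 29 mod 6 = 5. ✓

n = 29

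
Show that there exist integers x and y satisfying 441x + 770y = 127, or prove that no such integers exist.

Any value of 441x + 770y is a multiple of gcd(441, 770) = 7.
But 127 = 7·18 + 1, so 7 ∤ 127.
Therefore 441x + 770y = 127 has no solution in integers.

There are no such integers.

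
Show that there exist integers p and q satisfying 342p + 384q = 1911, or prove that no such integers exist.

There are no such integers.

gcd(342, 384) = 6, so every integer of the form 342p + 384q is a multiple of 6.
But 1911 = 6·318 + 3, so 6 ∤ 1911.
Therefore 342p + 384q = 1911 has no solution in integers.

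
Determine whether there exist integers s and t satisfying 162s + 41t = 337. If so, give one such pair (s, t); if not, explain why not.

s = 16, t = -55

162 and 41 are coprime, so 162s + 41t ranges over all of ℤ.
Euclidean algorithm: 162 = 3·41 + 39, 41 = 1·39 + 2, 39 = 19·2 + 1, 2 = 2·1 + 0.
Working back up the chain: 1 = 39 − 19·2 = 39 − 19·(41 − 1·39) = −19·41 + 20·39 = −19·41 + 20·(162 − 3·41) = 20·162 − 79·41. So 162·20 + 41·(-79) = 1.
Multiplying through by 337: s = 20·337 = 6740, t = (-79)·337 = -26623 is a solution.
The general solution is s = 6740 + 41k, t = -26623 − 162k; taking k = -164 gives the smaller pair s = 16, t = -55.
Indeed 162·16 + 41·(-55) = 2592 − 2255 = 337.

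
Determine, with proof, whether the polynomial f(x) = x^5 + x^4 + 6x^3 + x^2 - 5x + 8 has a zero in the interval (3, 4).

f(3) = 488 and f(4) = 1668, both positive, so a sign-change argument is unavailable; we show f keeps this sign on the whole interval.
Shift to the endpoint 3: with x = 3 + u (0 < u < 1), one computes f(3 + u) = u^5 + 16u^4 + 108u^3 + 379u^2 + 676u + 488.
The nonzero coefficients here are all positive, so for u > 0 every term is positive (or zero), and the constant term 488 is strictly positive.
Therefore f(x) > 0 throughout (3, 4), and f has no zero there.

No.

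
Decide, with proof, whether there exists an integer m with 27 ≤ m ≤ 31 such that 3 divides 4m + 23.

At m = 27 the value 131 is not a multiple of 3. Try m = 28: 4·28 + 23 = 135 = 45·3, which is divisible by 3.

m = 28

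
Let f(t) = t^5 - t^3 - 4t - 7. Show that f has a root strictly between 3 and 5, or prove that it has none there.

No such root exists.

The endpoint values f(3) = 197 and f(5) = 2973 are both positive. Claim: f(t) > 0 for every t in (3, 5).
Substitute t = 3 + u, where 0 < u < 2 on the interval. Expanding, f(3 + u) = u^5 + 15u^4 + 89u^3 + 261u^2 + 374u + 197.
The nonzero coefficients here are all positive, so for u > 0 every term is positive (or zero), and the constant term 197 is strictly positive.
So f is strictly positive on (3, 5); no root exists in the interval.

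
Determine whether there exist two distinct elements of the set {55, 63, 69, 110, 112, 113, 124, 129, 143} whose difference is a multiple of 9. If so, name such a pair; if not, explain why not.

Two integers differ by a multiple of 9 exactly when they have the same residue mod 9. The residues are 55↦1, 63↦0, 69↦6, 110↦2, 112↦4, 113↦5, 124↦7, 129↦3, 143↦8.
All 9 residues are distinct, so no two elements differ by a multiple of 9.

There is no such pair.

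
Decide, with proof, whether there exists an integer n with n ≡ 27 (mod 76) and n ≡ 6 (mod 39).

Since 76 and 39 share no common factor, CRT says the pair of congruences has a solution (unique mod 2964).
Write n = 27 + 76t and require 27 + 76t ≡ 6 (mod 39), i.e. 76t ≡ 18 (mod 39).
76 ≡ 37 (mod 39), so this reads 37t ≡ 18 (mod 39). Invert 37 mod 39 by the Euclidean algorithm: 39 = 1·37 + 2, 37 = 18·2 + 1, 2 = 2·1 + 0; back-substituting, 1 = 37 − 18·2 = 37 − 18·(39 − 1·37) = −18·39 + 19·37. Hence 37·19 ≡ 1, so 37⁻¹ ≡ 19 (mod 39).
Therefore t ≡ 19·18 = 342 ≡ 30 (mod 39).
Taking t = 30 gives n = 27 + 76·30 = 2307.
Indeed 2307 ≡ 27 (mod 76) and 2307 ≡ 6 (mod 39).

n = 2307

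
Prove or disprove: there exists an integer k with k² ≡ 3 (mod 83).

Take k = 13. Then 13² = 169 = 2·83 + 3, so 13² ≡ 3 (mod 83).

k = 13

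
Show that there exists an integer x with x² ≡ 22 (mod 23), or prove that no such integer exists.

23 is prime, so by Euler's criterion 22 is a square mod 23 iff 22^((23−1)/2) = 22^11 ≡ 1 (mod 23).
Repeated squaring mod 23: 22^2 = 484 ≡ 1; 22^4 ≡ 1² = 1 ≡ 1; 22^8 ≡ 1² = 1 ≡ 1.
Since 11 = 8 + 2 + 1, 22^11 ≡ 1 · 1 · 22; multiplying out mod 23: 1·1 = 1 ≡ 1, then 1·22 = 22 ≡ 22. Thus 22^11 ≡ 22 ≡ −1 (mod 23).
The value −1 means 22 is a non-residue modulo 23, so x² ≡ 22 (mod 23) is impossible.

There is no such integer.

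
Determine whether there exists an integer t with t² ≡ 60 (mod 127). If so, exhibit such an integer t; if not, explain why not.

t = 21 works: 21² = 441, and 441 − 60 = 381 = 3·127.

t = 21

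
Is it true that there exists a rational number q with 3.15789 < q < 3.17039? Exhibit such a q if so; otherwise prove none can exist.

Look for a denominator N such that an integer falls strictly between N·3.15789 and N·3.17039. N = 6 works: 6·3.15789 = 18.94734 < 19 < 19.02234 = 6·3.17039.
Dividing back, 3.15789 < 19/6 < 3.17039, and 19/6 is rational.

q = 19/6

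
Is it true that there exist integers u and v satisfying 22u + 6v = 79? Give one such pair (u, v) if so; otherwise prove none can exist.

Both 22 and 6 are divisible by gcd(22, 6) = 2, hence so is any combination 22u + 6v.
But 79 is not a multiple of 2 (it leaves remainder 1).
So the equation is unsolvable over ℤ.

No, no such integers exist.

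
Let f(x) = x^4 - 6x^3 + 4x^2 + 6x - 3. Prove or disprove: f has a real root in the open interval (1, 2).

f(1) = 2 and f(2) = -7, which have opposite signs.
f is continuous everywhere (it is a polynomial), in particular on [1, 2].
By the Intermediate Value Theorem f must vanish at some point of (1, 2).

Yes, f has a root in the interval.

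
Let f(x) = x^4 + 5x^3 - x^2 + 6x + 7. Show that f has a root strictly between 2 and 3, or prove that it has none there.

The endpoint values f(2) = 71 and f(3) = 232 are both positive. Claim: f(x) > 0 for every x in (2, 3).
Substitute x = 2 + u, where 0 < u < 1 on the interval. Expanding, f(2 + u) = u^4 + 13u^3 + 53u^2 + 94u + 71.
All 5 nonzero coefficients of this polynomial in u are positive; hence for u > 0 the value is a sum of positive terms (the constant 71 among them).
Therefore f(x) > 0 throughout (2, 3), and f has no zero there.

No such root exists.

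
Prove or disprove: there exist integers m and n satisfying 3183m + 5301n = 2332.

Both 3183 and 5301 are divisible by gcd(3183, 5301) = 3, hence so is any combination 3183m + 5301n.
But 2332 = 3·777 + 1, so 3 ∤ 2332.
So the equation is unsolvable over ℤ.

There are no such integers.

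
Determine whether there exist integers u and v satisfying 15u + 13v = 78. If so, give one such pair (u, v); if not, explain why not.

Since gcd(15, 13) = 1, every integer is an integer combination of 15 and 13.
Run the Euclidean algorithm on 15 and 13: 15 = 1·13 + 2, 13 = 6·2 + 1, 2 = 2·1 + 0.
Working back up the chain: 1 = 13 − 6·2 = 13 − 6·(15 − 1·13) = −6·15 + 7·13. So 15·(-6) + 13·7 = 1.
Scaling by 78 gives the particular solution (u, v) = (-468, 546).
Adding 36·13 to u and subtracting 36·15 from v gives the tidier solution (0, 6).
Indeed 15·0 + 13·6 = 0 + 78 = 78.

u = 0, v = 6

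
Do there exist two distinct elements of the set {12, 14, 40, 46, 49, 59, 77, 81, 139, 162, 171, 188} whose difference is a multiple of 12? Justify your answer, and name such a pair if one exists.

There is no such pair.

Reduce each element modulo 12: 12↦0, 14↦2, 40↦4, 46↦10, 49↦1, 59↦11, 77↦5, 81↦9, 139↦7, 162↦6, 171↦3, 188↦8.
All 12 residues are distinct, so no two elements differ by a multiple of 12.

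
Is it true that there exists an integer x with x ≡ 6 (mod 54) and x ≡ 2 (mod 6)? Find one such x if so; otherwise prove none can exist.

Both moduli are multiples of 6 = gcd(54, 6), so any solution would satisfy x ≡ 6 and x ≡ 2 modulo 6 simultaneously.
However 6 ≡ 0 and 2 ≡ 2 (mod 6), and 0 ≠ 2.
So no integer satisfies both congruences.

No, no such integer exists.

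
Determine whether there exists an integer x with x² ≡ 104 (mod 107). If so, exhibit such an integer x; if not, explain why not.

There is no such integer.

107 is prime, so by Euler's criterion 104 is a square mod 107 iff 104^((107−1)/2) = 104^53 ≡ 1 (mod 107).
Squaring successively (mod 107): 104^2 = 10816 ≡ 9; 104^4 ≡ 9² = 81 ≡ 81; 104^8 ≡ 81² = 6561 ≡ 34; 104^16 ≡ 34² = 1156 ≡ 86; 104^32 ≡ 86² = 7396 ≡ 13.
Since 53 = 32 + 16 + 4 + 1, 104^53 ≡ 13 · 86 · 81 · 104; multiplying out mod 107: 13·86 = 1118 ≡ 48, then 48·81 = 3888 ≡ 36, then 36·104 = 3744 ≡ 106. Thus 104^53 ≡ 106 ≡ −1 (mod 107).
The value −1 means 104 is a non-residue modulo 107, so x² ≡ 104 (mod 107) is impossible.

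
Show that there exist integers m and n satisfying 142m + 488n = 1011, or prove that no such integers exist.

No such integers exist.

gcd(142, 488) = 2, so every integer of the form 142m + 488n is a multiple of 2.
But 1011 = 2·505 + 1, so 2 ∤ 1011.
Hence no integers m, n satisfy the equation.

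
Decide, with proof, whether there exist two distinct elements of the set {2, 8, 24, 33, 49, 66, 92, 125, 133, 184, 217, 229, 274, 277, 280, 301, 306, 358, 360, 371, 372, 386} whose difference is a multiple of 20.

Reduce each element mod 20: 2↦2, 8↦8, 24↦4, 33↦13, 49↦9, 66↦6, 92↦12, 125↦5, 133↦13, 184↦4, 217↦17, 229↦9, 274↦14, 277↦17, 280↦0, 301↦1, 306↦6, 358↦18, 360↦0, 371↦11, 372↦12, 386↦6. The residue 4 repeats (at 24 and 184), and 184 − 24 = 160 = 8·20.

Yes: 24 and 184.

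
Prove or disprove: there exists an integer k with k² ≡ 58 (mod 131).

k = 78

k = 78 works: 78² = 6084, and 6084 − 58 = 6026 = 46·131.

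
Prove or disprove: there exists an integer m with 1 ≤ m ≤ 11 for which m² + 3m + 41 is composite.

m = 7

At m = 7: 7² + 3·7 + 41 = 111 = 3·37, which is composite.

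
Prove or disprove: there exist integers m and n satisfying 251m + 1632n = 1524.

Since gcd(251, 1632) = 1, every integer is an integer combination of 251 and 1632.
Dividing repeatedly: 1632 = 6·251 + 126, 251 = 1·126 + 125, 126 = 1·125 + 1, 125 = 125·1 + 0.
Back-substituting, 1 = 126 − 1·125 = 126 − (251 − 1·126) = −251 + 2·126 = −251 + 2·(1632 − 6·251) = 2·1632 − 13·251; that is, 251·(-13) + 1632·2 = 1.
Multiplying through by 1524: m = (-13)·1524 = -19812, n = 2·1524 = 3048 is a solution.
Shifting by a multiple of (1632, −251) keeps it a solution: m = -19812 + 13·1632 = 1404, n = 3048 − 13·251 = -215.
Indeed 251·1404 + 1632·(-215) = 352404 − 350880 = 1524.

m = 1404, n = -215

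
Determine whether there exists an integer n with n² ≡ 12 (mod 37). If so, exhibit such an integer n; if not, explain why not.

n = 30

n = 30 works: 30² = 900, and 900 − 12 = 888 = 24·37.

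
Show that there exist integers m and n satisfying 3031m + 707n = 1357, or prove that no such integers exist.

gcd(3031, 707) = 7, so every integer of the form 3031m + 707n is a multiple of 7.
But 1357 = 7·193 + 6, so 7 ∤ 1357.
Hence no integers m, n satisfy the equation.

There are no such integers.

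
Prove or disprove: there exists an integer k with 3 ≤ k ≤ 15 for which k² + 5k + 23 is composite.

k = 14

At k = 14: 14² + 5·14 + 23 = 289 = 17·17, which is composite.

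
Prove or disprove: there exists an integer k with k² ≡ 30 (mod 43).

43 is prime, so by Euler's criterion 30 is a square mod 43 iff 30^((43−1)/2) = 30^21 ≡ 1 (mod 43).
Repeated squaring mod 43: 30^2 = 900 ≡ 40; 30^4 ≡ 40² = 1600 ≡ 9; 30^8 ≡ 9² = 81 ≡ 38; 30^16 ≡ 38² = 1444 ≡ 25.
Since 21 = 16 + 4 + 1, 30^21 ≡ 25 · 9 · 30; multiplying out mod 43: 25·9 = 225 ≡ 10, then 10·30 = 300 ≡ 42. Thus 30^21 ≡ 42 ≡ −1 (mod 43).
By Euler's criterion 30 is a quadratic non-residue mod 43: no k satisfies k² ≡ 30 (mod 43).

No, no such integer exists.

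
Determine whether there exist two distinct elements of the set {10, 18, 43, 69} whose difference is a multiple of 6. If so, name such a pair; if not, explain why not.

Reduce each element modulo 6: 10↦4, 18↦0, 43↦1, 69↦3.
These 4 residues are pairwise different, hence no difference of two elements is divisible by 6.

No such pair exists.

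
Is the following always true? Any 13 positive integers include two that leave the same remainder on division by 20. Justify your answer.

Consider the 13 integers 74, 75, …, 86. They lie in distinct residue classes modulo 20, since 13 ≤ 20.
So no two of them leave the same remainder on division by 20; the claim fails for this set.

No, the set {74, 75, 76, 77, 78, 79, 80, 81, 82, 83, 84, 85, 86} is a counterexample.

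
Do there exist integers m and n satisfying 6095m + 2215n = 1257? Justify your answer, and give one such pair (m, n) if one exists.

There are no such integers.

Both 6095 and 2215 are divisible by gcd(6095, 2215) = 5, hence so is any combination 6095m + 2215n.
However 1257 leaves remainder 2 on division by 5.
So the equation is unsolvable over ℤ.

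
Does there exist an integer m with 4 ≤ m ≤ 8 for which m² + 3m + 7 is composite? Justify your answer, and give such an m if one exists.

m = 8

At m = 8: 8² + 3·8 + 7 = 95 = 5·19, which is composite.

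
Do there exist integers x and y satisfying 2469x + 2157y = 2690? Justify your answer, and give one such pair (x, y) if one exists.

No, no such integers exist.

Any value of 2469x + 2157y is a multiple of gcd(2469, 2157) = 3.
But 2690 is not a multiple of 3 (it leaves remainder 2).
Therefore 2469x + 2157y = 2690 has no solution in integers.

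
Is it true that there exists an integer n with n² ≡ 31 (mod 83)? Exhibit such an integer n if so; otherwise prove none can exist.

n = 60 works: 60² = 3600, and 3600 − 31 = 3569 = 43·83.

n = 60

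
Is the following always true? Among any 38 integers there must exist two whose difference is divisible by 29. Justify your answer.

Yes, this is always true.

Each integer lies in one of the 29 residue classes modulo 29.
With 38 integers and only 29 classes, the pigeonhole principle forces two of them, say a and b, into the same class.
Equal remainders mean a − b ≡ 0 (mod 29), so 29 divides their difference.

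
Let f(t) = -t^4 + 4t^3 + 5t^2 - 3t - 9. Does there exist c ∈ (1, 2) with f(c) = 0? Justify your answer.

f(1) = -4 and f(2) = 21, which have opposite signs.
Since f is a polynomial it is continuous on [1, 2].
By the Intermediate Value Theorem f must vanish at some point of (1, 2).

Such a root exists.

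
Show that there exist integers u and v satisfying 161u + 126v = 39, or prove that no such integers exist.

Any value of 161u + 126v is a multiple of gcd(161, 126) = 7.
However 39 leaves remainder 4 on division by 7.
Therefore 161u + 126v = 39 has no solution in integers.

There are no such integers.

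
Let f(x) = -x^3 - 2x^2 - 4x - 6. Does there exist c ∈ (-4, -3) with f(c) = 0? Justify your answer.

f(-4) = 42 and f(-3) = 15, both positive.
f'(x) = -3x^2 - 4x - 4 has discriminant (-4)² − 4·(-3)·(-4) = -32 < 0, so f' has no real roots and is negative for every real x.
So f is strictly decreasing; between -4 and -3 its values lie between f(-4) = 42 and f(-3) = 15, all positive. Therefore f has no root in (-4, -3).

No such root exists.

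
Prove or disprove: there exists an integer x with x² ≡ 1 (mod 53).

Take x = 1. Then 1² = 1, and since 0 ≤ 1 < 53 this is already reduced: 1² ≡ 1 (mod 53).

x = 1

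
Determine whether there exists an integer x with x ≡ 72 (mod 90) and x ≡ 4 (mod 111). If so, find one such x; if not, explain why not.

No such integer exists.

Both moduli are multiples of 3 = gcd(90, 111), so any solution would satisfy x ≡ 72 and x ≡ 4 modulo 3 simultaneously.
These are incompatible: 72 − 4 = 68 is not divisible by 3.
Hence the system has no solution.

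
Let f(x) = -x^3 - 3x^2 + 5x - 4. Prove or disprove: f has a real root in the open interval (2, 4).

f has no root in that interval.

The endpoint values f(2) = -14 and f(4) = -96 are both negative. Claim: f(x) < 0 for every x in (2, 4).
Shift to the endpoint 2: with x = 2 + u (0 < u < 2), one computes f(2 + u) = -u^3 - 9u^2 - 19u - 14.
All 4 nonzero coefficients of this polynomial in u are negative; hence for u > 0 the value is a sum of negative terms (the constant -14 among them).
Therefore f(x) < 0 throughout (2, 4), and f has no zero there.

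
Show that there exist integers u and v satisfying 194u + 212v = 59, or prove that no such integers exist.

Any value of 194u + 212v is a multiple of gcd(194, 212) = 2.
But 59 = 2·29 + 1, so 2 ∤ 59.
Therefore 194u + 212v = 59 has no solution in integers.

No, no such integers exist.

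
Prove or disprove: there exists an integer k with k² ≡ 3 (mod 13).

k = 9

k = 9 works: 9² = 81, and 81 − 3 = 78 = 6·13.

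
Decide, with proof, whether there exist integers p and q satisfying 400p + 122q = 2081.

gcd(400, 122) = 2, so every integer of the form 400p + 122q is a multiple of 2.
But 2081 is not a multiple of 2 (it leaves remainder 1).
So the equation is unsolvable over ℤ.

There are no such integers.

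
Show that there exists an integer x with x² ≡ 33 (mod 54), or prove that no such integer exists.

Reduce modulo 9, which divides 54: we would need x² ≡ 6 (mod 9).
Since (9 − x)² ≡ x² (mod 9), it suffices to square x = 0, 1, …, 4: the residues are 0, 1, 4, 0, 7.
So the quadratic residues mod 9 are {0, 1, 4, 7}, and 6 is not among them.
Therefore x² ≡ 33 (mod 54) has no solution.

No such integer exists.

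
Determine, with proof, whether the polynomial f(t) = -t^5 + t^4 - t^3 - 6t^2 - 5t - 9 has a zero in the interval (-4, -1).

f(-4) = 1259 and f(-1) = -7, which have opposite signs.
Since f is a polynomial it is continuous on [-4, -1].
By the Intermediate Value Theorem f must vanish at some point of (-4, -1).

Such a root exists.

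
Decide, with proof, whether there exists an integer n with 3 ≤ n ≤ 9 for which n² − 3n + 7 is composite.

n = 6

At n = 6: 6² − 3·6 + 7 = 25 = 5·5, which is composite.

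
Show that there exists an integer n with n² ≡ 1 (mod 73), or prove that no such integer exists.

n = 1

Take n = 1. Then 1² = 1, and since 0 ≤ 1 < 73 this is already reduced: 1² ≡ 1 (mod 73).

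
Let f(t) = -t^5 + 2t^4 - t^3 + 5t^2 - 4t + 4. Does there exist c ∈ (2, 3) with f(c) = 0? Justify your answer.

Yes, f has a root in the interval.

f(2) = 8 and f(3) = -71, which have opposite signs.
As a polynomial, f is continuous on every closed interval.
By the Intermediate Value Theorem f must vanish at some point of (2, 3).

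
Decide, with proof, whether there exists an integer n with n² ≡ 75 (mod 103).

No, no such integer exists.

103 is prime, so by Euler's criterion 75 is a square mod 103 iff 75^((103−1)/2) = 75^51 ≡ 1 (mod 103).
Repeated squaring mod 103: 75^2 = 5625 ≡ 63; 75^4 ≡ 63² = 3969 ≡ 55; 75^8 ≡ 55² = 3025 ≡ 38; 75^16 ≡ 38² = 1444 ≡ 2; 75^32 ≡ 2² = 4 ≡ 4.
Since 51 = 32 + 16 + 2 + 1, 75^51 ≡ 4 · 2 · 63 · 75; multiplying out mod 103: 4·2 = 8 ≡ 8, then 8·63 = 504 ≡ 92, then 92·75 = 6900 ≡ 102. Thus 75^51 ≡ 102 ≡ −1 (mod 103).
The value −1 means 75 is a non-residue modulo 103, so n² ≡ 75 (mod 103) is impossible.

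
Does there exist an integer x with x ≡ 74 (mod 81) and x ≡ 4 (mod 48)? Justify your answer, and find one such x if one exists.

Reduce both congruences modulo 3, which divides 81 and 48: they say x ≡ 74 (mod 3) and x ≡ 4 (mod 3).
But 74 mod 3 = 2 while 4 mod 3 = 1, a contradiction.
So no integer satisfies both congruences.

There is no such integer.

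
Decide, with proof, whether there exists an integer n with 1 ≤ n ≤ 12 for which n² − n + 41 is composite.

The values for n = 1, 2, …, 12 are 41, 43, 47, 53, 61, 71, 83, 97, 113, 131, 151, 173, and each of these is prime.
So no value in the range makes the expression composite.

No such integer n in that range exists.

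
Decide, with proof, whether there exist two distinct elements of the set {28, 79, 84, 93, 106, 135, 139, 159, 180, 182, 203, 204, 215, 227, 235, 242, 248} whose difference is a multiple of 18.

Reduce each element modulo 18: 28↦10, 79↦7, 84↦12, 93↦3, 106↦16, 135↦9, 139↦13, 159↦15, 180↦0, 182↦2, 203↦5, 204↦6, 215↦17, 227↦11, 235↦1, 242↦8, 248↦14.
These 17 residues are pairwise different, hence no difference of two elements is divisible by 18.

There is no such pair.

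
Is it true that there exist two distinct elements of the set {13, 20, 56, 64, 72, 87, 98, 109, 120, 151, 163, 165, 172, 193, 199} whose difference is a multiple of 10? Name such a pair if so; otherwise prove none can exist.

Yes: 13 and 163.

13 mod 10 = 3 and 163 mod 10 = 3, so 163 − 13 = 150 = 15·10.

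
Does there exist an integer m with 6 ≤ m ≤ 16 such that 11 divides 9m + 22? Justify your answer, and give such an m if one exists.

Scanning upward from m = 6 gives 76, 85, 94, 103, 112, none divisible by 11. Try m = 11: 9·11 + 22 = 121 = 11·11, which is divisible by 11.

m = 11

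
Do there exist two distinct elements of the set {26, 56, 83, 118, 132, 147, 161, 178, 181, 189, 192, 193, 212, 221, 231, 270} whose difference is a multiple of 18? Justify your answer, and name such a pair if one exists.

No such pair exists.

Residues mod 18: 26↦8, 56↦2, 83↦11, 118↦10, 132↦6, 147↦3, 161↦17, 178↦16, 181↦1, 189↦9, 192↦12, 193↦13, 212↦14, 221↦5, 231↦15, 270↦0.
These 16 residues are pairwise different, hence no difference of two elements is divisible by 18.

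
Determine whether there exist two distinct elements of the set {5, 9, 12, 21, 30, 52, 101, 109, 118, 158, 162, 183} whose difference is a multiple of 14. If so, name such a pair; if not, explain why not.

No such pair exists.

Two integers differ by a multiple of 14 exactly when they have the same residue mod 14. The residues are 5↦5, 9↦9, 12↦12, 21↦7, 30↦2, 52↦10, 101↦3, 109↦11, 118↦6, 158↦4, 162↦8, 183↦1.
All 12 residues are distinct, so no two elements differ by a multiple of 14.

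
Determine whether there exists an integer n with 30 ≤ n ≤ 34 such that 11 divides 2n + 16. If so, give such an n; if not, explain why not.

There is no such integer n in that range.

The values of 2n + 16 for n = 30, 31, …, 34 are 76, 78, 80, 82, 84; reduced mod 11 these are 10, 1, 3, 5, 7.
Since 0 is absent from this list, 11 ∤ 2n + 16 for every n with 30 ≤ n ≤ 34.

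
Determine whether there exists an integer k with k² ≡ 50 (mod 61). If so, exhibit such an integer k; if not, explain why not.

No, no such integer exists.

61 is prime, so by Euler's criterion 50 is a square mod 61 iff 50^((61−1)/2) = 50^30 ≡ 1 (mod 61).
Squaring successively (mod 61): 50^2 = 2500 ≡ 60; 50^4 ≡ 60² = 3600 ≡ 1; 50^8 ≡ 1² = 1 ≡ 1; 50^16 ≡ 1² = 1 ≡ 1.
Since 30 = 16 + 8 + 4 + 2, 50^30 ≡ 1 · 1 · 1 · 60; multiplying out mod 61: 1·1 = 1 ≡ 1, then 1·1 = 1 ≡ 1, then 1·60 = 60 ≡ 60. Thus 50^30 ≡ 60 ≡ −1 (mod 61).
The value −1 means 50 is a non-residue modulo 61, so k² ≡ 50 (mod 61) is impossible.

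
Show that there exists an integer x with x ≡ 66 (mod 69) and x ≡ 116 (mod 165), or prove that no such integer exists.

Reduce both congruences modulo 3, which divides 69 and 165: they say x ≡ 66 (mod 3) and x ≡ 116 (mod 3).
These are incompatible: 66 − 116 = -50 is not divisible by 3.
Therefore no such x exists.

There is no such integer.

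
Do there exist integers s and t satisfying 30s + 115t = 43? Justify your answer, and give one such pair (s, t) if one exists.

No, no such integers exist.

Both 30 and 115 are divisible by gcd(30, 115) = 5, hence so is any combination 30s + 115t.
But 43 = 5·8 + 3, so 5 ∤ 43.
So the equation is unsolvable over ℤ.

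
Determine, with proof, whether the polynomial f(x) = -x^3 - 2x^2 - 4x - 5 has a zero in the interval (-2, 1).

f(-2) = 3 and f(1) = -12, which have opposite signs.
Since f is a polynomial it is continuous on [-2, 1].
By the Intermediate Value Theorem, f takes the value 0 somewhere in the open interval.

Yes, f has a root in the interval.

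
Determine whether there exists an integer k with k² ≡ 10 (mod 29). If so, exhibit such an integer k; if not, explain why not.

There is no such integer.

Apply Euler's criterion with the prime 29: 10 is a quadratic residue iff 10^14 ≡ 1 (mod 29), and a non-residue iff it is ≡ −1.
Squaring successively (mod 29): 10^2 = 100 ≡ 13; 10^4 ≡ 13² = 169 ≡ 24; 10^8 ≡ 24² = 576 ≡ 25.
Since 14 = 8 + 4 + 2, 10^14 ≡ 25 · 24 · 13; multiplying out mod 29: 25·24 = 600 ≡ 20, then 20·13 = 260 ≡ 28. Thus 10^14 ≡ 28 ≡ −1 (mod 29).
By Euler's criterion 10 is a quadratic non-residue mod 29: no k satisfies k² ≡ 10 (mod 29).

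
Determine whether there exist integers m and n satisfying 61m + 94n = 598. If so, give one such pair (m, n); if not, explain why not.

m = 36, n = -17

Since gcd(61, 94) = 1, every integer is an integer combination of 61 and 94.
Euclidean algorithm: 94 = 1·61 + 33, 61 = 1·33 + 28, 33 = 1·28 + 5, 28 = 5·5 + 3, 5 = 1·3 + 2, 3 = 1·2 + 1, 2 = 2·1 + 0.
Unwinding: 1 = 3 − 1·2 = 3 − (5 − 1·3) = −5 + 2·3 = −5 + 2·(28 − 5·5) = 2·28 − 11·5 = 2·28 − 11·(33 − 1·28) = −11·33 + 13·28 = −11·33 + 13·(61 − 1·33) = 13·61 − 24·33 = 13·61 − 24·(94 − 1·61) = −24·94 + 37·61, i.e. 61·37 + 94·(-24) = 1.
Multiplying through by 598: m = 37·598 = 22126, n = (-24)·598 = -14352 is a solution.
Shifting by a multiple of (94, −61) keeps it a solution: m = 22126 − 235·94 = 36, n = -14352 + 235·61 = -17.
Indeed 61·36 + 94·(-17) = 2196 − 1598 = 598.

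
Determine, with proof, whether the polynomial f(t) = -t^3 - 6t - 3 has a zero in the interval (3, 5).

f has no root in that interval.

f(3) = -48 and f(5) = -158, both negative.
The derivative f'(t) = -3t^2 - 6 is a quadratic with discriminant 0² − 4·(-3)·(-6) = -72 < 0; it never vanishes, so it is always negative (sign of the leading coefficient).
So f is strictly decreasing; between 3 and 5 its values lie between f(3) = -48 and f(5) = -158, all negative. Therefore f has no root in (3, 5).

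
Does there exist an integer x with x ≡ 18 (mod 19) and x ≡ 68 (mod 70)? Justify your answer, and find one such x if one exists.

Since 19 and 70 share no common factor, CRT says the pair of congruences has a solution (unique mod 1330).
Any solution of the first congruence is x = 18 + 19t; substituting into the second, 19t ≡ 68 − 18 ≡ 50 (mod 70).
Invert 19 mod 70 by the Euclidean algorithm: 70 = 3·19 + 13, 19 = 1·13 + 6, 13 = 2·6 + 1, 6 = 6·1 + 0; back-substituting, 1 = 13 − 2·6 = 13 − 2·(19 − 1·13) = −2·19 + 3·13 = −2·19 + 3·(70 − 3·19) = 3·70 − 11·19. Hence 19·(-11) ≡ 1, so 19⁻¹ ≡ -11 ≡ 59 (mod 70).
Therefore t ≡ 59·50 = 2950 ≡ 10 (mod 70).
Taking t = 10 gives x = 18 + 19·10 = 208.
Indeed 208 ≡ 18 (mod 19) and 208 ≡ 68 (mod 70).

x = 208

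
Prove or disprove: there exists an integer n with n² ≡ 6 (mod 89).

No, no such integer exists.

Apply Euler's criterion with the prime 89: 6 is a quadratic residue iff 6^44 ≡ 1 (mod 89), and a non-residue iff it is ≡ −1.
Repeated squaring mod 89: 6^2 = 36 ≡ 36; 6^4 ≡ 36² = 1296 ≡ 50; 6^8 ≡ 50² = 2500 ≡ 8; 6^16 ≡ 8² = 64 ≡ 64; 6^32 ≡ 64² = 4096 ≡ 2.
Since 44 = 32 + 8 + 4, 6^44 ≡ 2 · 8 · 50; multiplying out mod 89: 2·8 = 16 ≡ 16, then 16·50 = 800 ≡ 88. Thus 6^44 ≡ 88 ≡ −1 (mod 89).
The value −1 means 6 is a non-residue modulo 89, so n² ≡ 6 (mod 89) is impossible.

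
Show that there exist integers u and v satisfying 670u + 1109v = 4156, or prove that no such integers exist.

Since gcd(670, 1109) = 1, every integer is an integer combination of 670 and 1109.
Run the Euclidean algorithm on 1109 and 670: 1109 = 1·670 + 439, 670 = 1·439 + 231, 439 = 1·231 + 208, 231 = 1·208 + 23, 208 = 9·23 + 1, 23 = 23·1 + 0.
Back-substituting, 1 = 208 − 9·23 = 208 − 9·(231 − 1·208) = −9·231 + 10·208 = −9·231 + 10·(439 − 1·231) = 10·439 − 19·231 = 10·439 − 19·(670 − 1·439) = −19·670 + 29·439 = −19·670 + 29·(1109 − 1·670) = 29·1109 − 48·670; that is, 670·(-48) + 1109·29 = 1.
Scaling by 4156 gives the particular solution (u, v) = (-199488, 120524).
Shifting by a multiple of (1109, −670) keeps it a solution: u = -199488 + 180·1109 = 132, v = 120524 − 180·670 = -76.
Check: 670·132 + 1109·(-76) = 88440 − 84284 = 4156. ✓

u = 132, v = -76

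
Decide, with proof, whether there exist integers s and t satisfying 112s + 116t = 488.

s = 23, t = -18

Every value of 112s + 116t is a multiple of gcd(112, 116) = 4; since 4 ∣ 488, solutions exist.
Dividing through by 4 reduces the equation to 28s + 29t = 122.
Dividing repeatedly: 29 = 1·28 + 1, 28 = 28·1 + 0.
Back-substituting, 1 = 29 − 1·28; that is, 28·(-1) + 29·1 = 1.
Times 122: 28·(-122) + 29·122 = 122, so (-122, 122) solves it.
Shifting by a multiple of (29, −28) keeps it a solution: s = -122 + 5·29 = 23, t = 122 − 5·28 = -18.
Check: 112·23 + 116·(-18) = 2576 − 2088 = 488. ✓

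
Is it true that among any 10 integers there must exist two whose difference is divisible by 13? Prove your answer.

No; for instance {19, 20, 21, 22, 23, 24, 25, 26, 27, 28} is a counterexample.

Try 10 consecutive integers, 19, 20, …, 28. Their remainders mod 13 are 6, 7, 8, 9, 10, 11, 12, 0, 1, 2 — pairwise different, as any 10 ≤ 13 consecutive integers have distinct residues.
No two share a residue, so no pair has difference divisible by 13; the claim fails for this set.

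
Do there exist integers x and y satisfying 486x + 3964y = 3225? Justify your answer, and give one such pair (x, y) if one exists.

Both 486 and 3964 are divisible by gcd(486, 3964) = 2, hence so is any combination 486x + 3964y.
But 3225 is not a multiple of 2 (it leaves remainder 1).
So the equation is unsolvable over ℤ.

There are no such integers.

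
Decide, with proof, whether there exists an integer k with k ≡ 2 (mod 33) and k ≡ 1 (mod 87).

No such integer exists.

Both moduli are multiples of 3 = gcd(33, 87), so any solution would satisfy k ≡ 2 and k ≡ 1 modulo 3 simultaneously.
But 2 mod 3 = 2 while 1 mod 3 = 1, a contradiction.
So no integer satisfies both congruences.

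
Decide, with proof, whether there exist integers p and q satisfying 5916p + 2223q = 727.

No, no such integers exist.

Both 5916 and 2223 are divisible by gcd(5916, 2223) = 3, hence so is any combination 5916p + 2223q.
But 727 is not a multiple of 3 (it leaves remainder 1).
Hence no integers p, q satisfy the equation.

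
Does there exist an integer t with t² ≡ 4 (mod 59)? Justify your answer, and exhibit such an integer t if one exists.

Take t = 57. Then 57² = 3249 = 55·59 + 4, so 57² ≡ 4 (mod 59).

t = 57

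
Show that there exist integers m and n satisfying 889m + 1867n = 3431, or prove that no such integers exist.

m = 762, n = -361

889 and 1867 are coprime, so 889m + 1867n ranges over all of ℤ.
Dividing repeatedly: 1867 = 2·889 + 89, 889 = 9·89 + 88, 89 = 1·88 + 1, 88 = 88·1 + 0.
Unwinding: 1 = 89 − 1·88 = 89 − (889 − 9·89) = −889 + 10·89 = −889 + 10·(1867 − 2·889) = 10·1867 − 21·889, i.e. 889·(-21) + 1867·10 = 1.
Scaling by 3431 gives the particular solution (m, n) = (-72051, 34310).
The general solution is m = -72051 + 1867k, n = 34310 − 889k; taking k = 39 gives the smaller pair m = 762, n = -361.
Indeed 889·762 + 1867·(-361) = 677418 − 673987 = 3431.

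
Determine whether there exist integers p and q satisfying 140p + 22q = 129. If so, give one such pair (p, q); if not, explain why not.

No, no such integers exist.

gcd(140, 22) = 2, so every integer of the form 140p + 22q is a multiple of 2.
But 129 = 2·64 + 1, so 2 ∤ 129.
Therefore 140p + 22q = 129 has no solution in integers.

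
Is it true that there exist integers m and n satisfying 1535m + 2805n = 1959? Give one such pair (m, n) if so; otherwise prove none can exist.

Both 1535 and 2805 are divisible by gcd(1535, 2805) = 5, hence so is any combination 1535m + 2805n.
But 1959 is not a multiple of 5 (it leaves remainder 4).
Therefore 1535m + 2805n = 1959 has no solution in integers.

No such integers exist.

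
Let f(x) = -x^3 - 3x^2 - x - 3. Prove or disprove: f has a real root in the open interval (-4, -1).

f(-4) = 17 and f(-1) = -4, which have opposite signs.
f is continuous everywhere (it is a polynomial), in particular on [-4, -1].
By the Intermediate Value Theorem, f takes the value 0 somewhere in the open interval.

Yes, f has a root in the interval.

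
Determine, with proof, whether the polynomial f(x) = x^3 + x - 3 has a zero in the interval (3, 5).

f has no root in that interval.

f(3) = 27 and f(5) = 127, both positive.
f'(x) = 3x^2 + 1 has discriminant 0² − 4·3·1 = -12 < 0, so f' has no real roots and is positive for every real x.
Hence f is strictly increasing on ℝ, and in particular on [3, 5]. A strictly monotone function with same-sign endpoint values stays positive on the whole interval, so f has no zero in (3, 5).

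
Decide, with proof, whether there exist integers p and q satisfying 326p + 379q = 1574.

326 and 379 are coprime, so 326p + 379q ranges over all of ℤ.
Dividing repeatedly: 379 = 1·326 + 53, 326 = 6·53 + 8, 53 = 6·8 + 5, 8 = 1·5 + 3, 5 = 1·3 + 2, 3 = 1·2 + 1, 2 = 2·1 + 0.
Back-substituting, 1 = 3 − 1·2 = 3 − (5 − 1·3) = −5 + 2·3 = −5 + 2·(8 − 1·5) = 2·8 − 3·5 = 2·8 − 3·(53 − 6·8) = −3·53 + 20·8 = −3·53 + 20·(326 − 6·53) = 20·326 − 123·53 = 20·326 − 123·(379 − 1·326) = −123·379 + 143·326; that is, 326·143 + 379·(-123) = 1.
Multiplying through by 1574: p = 143·1574 = 225082, q = (-123)·1574 = -193602 is a solution.
The general solution is p = 225082 + 379k, q = -193602 − 326k; taking k = -593 gives the smaller pair p = 335, q = -284.
Indeed 326·335 + 379·(-284) = 109210 − 107636 = 1574.

p = 335, q = -284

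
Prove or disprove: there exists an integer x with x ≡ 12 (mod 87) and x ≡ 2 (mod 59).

x = 4014

Since 87 and 59 share no common factor, CRT says the pair of congruences has a solution (unique mod 5133).
Write x = 12 + 87t and require 12 + 87t ≡ 2 (mod 59), i.e. 87t ≡ 49 (mod 59).
87 ≡ 28 (mod 59), so this reads 28t ≡ 49 (mod 59). Invert 28 mod 59 by the Euclidean algorithm: 59 = 2·28 + 3, 28 = 9·3 + 1, 3 = 3·1 + 0; back-substituting, 1 = 28 − 9·3 = 28 − 9·(59 − 2·28) = −9·59 + 19·28. Hence 28·19 ≡ 1, so 28⁻¹ ≡ 19 (mod 59).
Therefore t ≡ 19·49 = 931 ≡ 46 (mod 59).
With t = 46: x = 12 + 87·46 = 4014.
Verify: 4014 = 46·87 + 12 and 4014 = 68·59 + 2. ✓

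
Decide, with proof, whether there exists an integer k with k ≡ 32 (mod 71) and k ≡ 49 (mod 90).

The moduli 71 and 90 are coprime, so by the Chinese Remainder Theorem a unique solution modulo 6390 exists.
Any solution of the first congruence is k = 32 + 71t; substituting into the second, 71t ≡ 49 − 32 ≡ 17 (mod 90).
Invert 71 mod 90 by the Euclidean algorithm: 90 = 1·71 + 19, 71 = 3·19 + 14, 19 = 1·14 + 5, 14 = 2·5 + 4, 5 = 1·4 + 1, 4 = 4·1 + 0; back-substituting, 1 = 5 − 1·4 = 5 − (14 − 2·5) = −14 + 3·5 = −14 + 3·(19 − 1·14) = 3·19 − 4·14 = 3·19 − 4·(71 − 3·19) = −4·71 + 15·19 = −4·71 + 15·(90 − 1·71) = 15·90 − 19·71. Hence 71·(-19) ≡ 1, so 71⁻¹ ≡ -19 ≡ 71 (mod 90).
Multiplying by 71: t ≡ 71·17 = 1207 ≡ 37 (mod 90).
With t = 37: k = 32 + 71·37 = 2659.
Check: 2659 mod 71 = 32, 2659 mod 90 = 49. ✓

k = 2659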